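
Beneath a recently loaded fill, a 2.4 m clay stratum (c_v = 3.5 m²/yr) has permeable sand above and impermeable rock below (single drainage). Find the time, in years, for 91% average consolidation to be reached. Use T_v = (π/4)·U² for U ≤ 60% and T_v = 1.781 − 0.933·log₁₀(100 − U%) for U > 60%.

t ≈ 1.47 years

Drainage path length: H_d = H = 2.4 m (single drainage).
U > 60%: T_v = 1.781 − 0.933·log₁₀(100 − 91) = 0.89069.
t = T_v·H_d²/c_v = 0.89069×2.4²/3.5 = 1.466 years.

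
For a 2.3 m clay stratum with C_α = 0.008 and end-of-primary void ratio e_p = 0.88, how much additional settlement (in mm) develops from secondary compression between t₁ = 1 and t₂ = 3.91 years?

S_s ≈ 5.8 mm

Secondary compression: S_s = C_α·H/(1+e_p)·log₁₀(t₂/t₁)
S_s = 0.008×2.3/(1+0.88)×log₁₀(3.91/1)
    = 0.009787 × 0.5922 = 0.005796 m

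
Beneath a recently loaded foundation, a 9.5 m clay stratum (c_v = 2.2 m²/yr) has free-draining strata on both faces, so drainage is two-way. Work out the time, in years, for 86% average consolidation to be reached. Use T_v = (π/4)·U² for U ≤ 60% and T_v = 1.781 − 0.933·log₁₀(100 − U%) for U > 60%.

Drainage path length: H_d = H/2 = 4.75 m (double drainage).
U > 60%: T_v = 1.781 − 0.933·log₁₀(100 − 86) = 0.71166.
t = T_v·H_d²/c_v = 0.71166×4.75²/2.2 = 7.299 years.

t ≈ 7.3 years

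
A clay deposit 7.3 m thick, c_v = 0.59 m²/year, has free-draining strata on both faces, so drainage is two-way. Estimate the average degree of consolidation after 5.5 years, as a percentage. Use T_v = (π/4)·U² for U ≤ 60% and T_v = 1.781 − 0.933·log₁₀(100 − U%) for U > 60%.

U ≈ 55.7 %

Drainage path length: H_d = H/2 = 3.65 m (double drainage).
T_v = c_v·t/H_d² = 0.59×5.5/3.65² = 0.24357.
T_v = 0.24357 corresponds to the U ≤ 60% branch:
U = √(4T_v/π) = 0.5569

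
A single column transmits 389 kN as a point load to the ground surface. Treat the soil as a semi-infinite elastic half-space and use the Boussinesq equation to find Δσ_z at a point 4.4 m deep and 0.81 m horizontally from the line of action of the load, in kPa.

Boussinesq vertical stress below a point load on an elastic half-space:
Δσ_z = 3P/(2πz²) · [1 + (r/z)²]^(−5/2)
r/z = 0.81/4.4 = 0.18409; [1+(r/z)²]^(−5/2) = 0.92006.
Δσ_z = 3×389/(2π×4.4²) × 0.92006 = 9.5937 × 0.92006 = 8.827 kPa

Δσ_z ≈ 8.83 kPa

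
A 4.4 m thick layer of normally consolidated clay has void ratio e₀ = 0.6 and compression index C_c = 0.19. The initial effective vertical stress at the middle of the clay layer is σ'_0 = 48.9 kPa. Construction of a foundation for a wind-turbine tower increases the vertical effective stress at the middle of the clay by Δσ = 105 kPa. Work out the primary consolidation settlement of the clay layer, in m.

Final effective stress: σ'_f = σ'_0 + Δσ = 48.9 + 105 = 153.9 kPa.
Normally consolidated clay, so the full stress increment lies on the virgin compression line:
S_c = C_c·H/(1+e₀)·log₁₀(σ'_f/σ'_0) = 0.19×4.4/(1+0.6)×log₁₀(153.9/48.9)
    = 0.5225 × 0.49793 = 0.2602 m

S_c ≈ 0.26 m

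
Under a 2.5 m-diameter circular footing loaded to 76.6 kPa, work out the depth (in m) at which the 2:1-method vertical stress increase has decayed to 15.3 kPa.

2:1 spreading — at depth z the loaded area has grown by z in each plan dimension:
qD²/(D+z)² = Δσ_z ⇒ z = D(√(q/Δσ_z) − 1) = 2.5×(√(76.6/15.3) − 1) = 3.094 m

z ≈ 3.09 m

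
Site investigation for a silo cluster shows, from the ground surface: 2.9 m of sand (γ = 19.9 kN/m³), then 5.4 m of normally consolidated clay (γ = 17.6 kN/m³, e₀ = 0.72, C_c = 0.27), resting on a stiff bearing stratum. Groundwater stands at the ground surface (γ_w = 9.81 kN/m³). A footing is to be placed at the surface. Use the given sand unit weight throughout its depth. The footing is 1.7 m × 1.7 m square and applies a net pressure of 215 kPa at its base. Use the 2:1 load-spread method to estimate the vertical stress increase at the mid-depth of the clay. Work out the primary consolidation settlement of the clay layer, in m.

Mid-depth of clay below the ground surface: z = 2.9 + 5.4/2 = 5.6 m.
Total vertical stress at mid-clay: σ_v = 19.9×2.9 + 17.6×2.7 = 105.23 kPa.
Pore pressure: u = 9.81×(5.6 − 0) = 54.936 kPa.
Initial effective stress: σ'_0 = σ_v − u = 105.23 − 54.936 = 50.294 kPa.
Stress increase at mid-clay by the 2:1 spreading method:
Δσ = qBL/((B+z)(L+z)) = 215×1.7×1.7/((1.7+5.6)(1.7+5.6)) = 11.66 kPa
Final effective stress: σ'_f = σ'_0 + Δσ = 50.294 + 11.66 = 61.954 kPa.
Normally consolidated clay, so the full stress increment lies on the virgin compression line:
S_c = C_c·H/(1+e₀)·log₁₀(σ'_f/σ'_0) = 0.27×5.4/(1+0.72)×log₁₀(61.954/50.294)
    = 0.84767 × 0.090553 = 0.07676 m

S_c ≈ 0.0768 m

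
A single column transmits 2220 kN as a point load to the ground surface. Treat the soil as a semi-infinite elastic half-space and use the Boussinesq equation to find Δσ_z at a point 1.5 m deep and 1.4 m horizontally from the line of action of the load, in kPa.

Boussinesq vertical stress below a point load on an elastic half-space:
Δσ_z = 3P/(2πz²) · [1 + (r/z)²]^(−5/2)
r/z = 1.4/1.5 = 0.93333; [1+(r/z)²]^(−5/2) = 0.20881.
Δσ_z = 3×2220/(2π×1.5²) × 0.20881 = 471.1 × 0.20881 = 98.37 kPa

Δσ_z ≈ 98.4 kPa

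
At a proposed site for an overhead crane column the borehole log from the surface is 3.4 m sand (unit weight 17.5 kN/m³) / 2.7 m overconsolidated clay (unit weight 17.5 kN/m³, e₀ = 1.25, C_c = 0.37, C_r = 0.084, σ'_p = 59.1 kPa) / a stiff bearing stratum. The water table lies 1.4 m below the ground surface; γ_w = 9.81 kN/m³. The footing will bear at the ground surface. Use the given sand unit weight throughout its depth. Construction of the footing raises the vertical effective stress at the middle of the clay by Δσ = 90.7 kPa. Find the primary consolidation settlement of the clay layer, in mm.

Mid-depth of clay below the ground surface: z = 3.4 + 2.7/2 = 4.75 m.
Total vertical stress at mid-clay: σ_v = 17.5×3.4 + 17.5×1.35 = 83.125 kPa.
Pore pressure: u = 9.81×(4.75 − 1.4) = 32.864 kPa.
Initial effective stress: σ'_0 = σ_v − u = 83.125 − 32.864 = 50.261 kPa.
Final effective stress: σ'_f = 50.261 + 90.7 = 140.96 kPa.
σ'_f = 140.96 > σ'_p = 59.1 kPa, so the stress path crosses the preconsolidation pressure — recompression up to σ'_p, then virgin compression beyond:
S_c = H/(1+e₀)·[C_r·log₁₀(σ'_p/σ'_0) + C_c·log₁₀(σ'_f/σ'_p)]
    = 2.7/2.25 × [0.084×log₁₀(59.1/50.261) + 0.37×log₁₀(140.96/59.1)]
    = 1.2 × [0.0059099 + 0.13968] = 0.1747 m

S_c ≈ 175 mm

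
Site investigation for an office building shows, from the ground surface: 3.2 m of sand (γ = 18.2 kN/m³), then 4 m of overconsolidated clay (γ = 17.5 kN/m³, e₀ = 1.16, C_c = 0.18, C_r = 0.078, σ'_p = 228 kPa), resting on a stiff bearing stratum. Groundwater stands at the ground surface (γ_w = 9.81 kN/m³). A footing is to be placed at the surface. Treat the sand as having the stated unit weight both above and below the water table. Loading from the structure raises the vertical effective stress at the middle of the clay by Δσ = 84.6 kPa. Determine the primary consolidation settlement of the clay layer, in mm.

S_c ≈ 69 mm

Mid-depth of clay below the ground surface: z = 3.2 + 4/2 = 5.2 m.
Total vertical stress at mid-clay: σ_v = 18.2×3.2 + 17.5×2 = 93.24 kPa.
Pore pressure: u = 9.81×(5.2 − 0) = 51.012 kPa.
Initial effective stress: σ'_0 = σ_v − u = 93.24 − 51.012 = 42.228 kPa.
Final effective stress: σ'_f = 42.228 + 84.6 = 126.83 kPa.
σ'_f = 126.83 ≤ σ'_p = 228 kPa, so the clay remains overconsolidated and only the recompression index applies:
S_c = C_r·H/(1+e₀)·log₁₀(σ'_f/σ'_0) = 0.078×4/2.16×log₁₀(126.83/42.228)
    = 0.14445 × 0.47762 = 0.06899 m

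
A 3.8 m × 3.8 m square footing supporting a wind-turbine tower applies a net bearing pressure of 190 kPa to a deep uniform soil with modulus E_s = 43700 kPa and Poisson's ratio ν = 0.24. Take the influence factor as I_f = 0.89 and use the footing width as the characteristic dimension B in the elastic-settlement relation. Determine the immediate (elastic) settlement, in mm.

Immediate (elastic) settlement: S_e = q·B·(1−ν²)/E_s · I_f.
S_e = 190 × 3.8 × (1 − 0.24²) / 43700 × 0.89
    = 190 × 3.8 × 0.9424 / 43700 × 0.89
    = 0.01386 m = 13.86 mm

S_e ≈ 13.9 mm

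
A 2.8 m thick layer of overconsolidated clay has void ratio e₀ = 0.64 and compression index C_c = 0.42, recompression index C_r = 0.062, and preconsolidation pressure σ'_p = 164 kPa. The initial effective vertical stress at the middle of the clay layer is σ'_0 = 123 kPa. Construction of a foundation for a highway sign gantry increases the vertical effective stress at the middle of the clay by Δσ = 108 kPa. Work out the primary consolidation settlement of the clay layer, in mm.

Final effective stress: σ'_f = 123 + 108 = 231 kPa.
σ'_f = 231 > σ'_p = 164 kPa, so the stress path crosses the preconsolidation pressure — recompression up to σ'_p, then virgin compression beyond:
S_c = H/(1+e₀)·[C_r·log₁₀(σ'_p/σ'_0) + C_c·log₁₀(σ'_f/σ'_p)]
    = 2.8/1.64 × [0.062×log₁₀(164/123) + 0.42×log₁₀(231/164)]
    = 1.7073 × [0.0077462 + 0.062483] = 0.1199 m

S_c ≈ 120 mm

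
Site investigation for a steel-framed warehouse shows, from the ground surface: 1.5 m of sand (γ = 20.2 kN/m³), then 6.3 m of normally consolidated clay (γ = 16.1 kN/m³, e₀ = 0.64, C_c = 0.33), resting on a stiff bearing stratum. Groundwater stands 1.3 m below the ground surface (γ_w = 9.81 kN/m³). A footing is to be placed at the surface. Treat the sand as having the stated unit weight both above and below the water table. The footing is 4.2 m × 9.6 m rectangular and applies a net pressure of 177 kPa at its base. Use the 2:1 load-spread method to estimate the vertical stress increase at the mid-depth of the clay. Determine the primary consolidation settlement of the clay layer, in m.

S_c ≈ 0.428 m

Mid-depth of clay below the ground surface: z = 1.5 + 6.3/2 = 4.65 m.
Total vertical stress at mid-clay: σ_v = 20.2×1.5 + 16.1×3.15 = 81.015 kPa.
Pore pressure: u = 9.81×(4.65 − 1.3) = 32.864 kPa.
Initial effective stress: σ'_0 = σ_v − u = 81.015 − 32.864 = 48.151 kPa.
Stress increase at mid-clay by the 2:1 spreading method:
Δσ = qBL/((B+z)(L+z)) = 177×4.2×9.6/((4.2+4.65)(9.6+4.65)) = 56.589 kPa
Final effective stress: σ'_f = σ'_0 + Δσ = 48.151 + 56.589 = 104.74 kPa.
Normally consolidated clay, so the full stress increment lies on the virgin compression line:
S_c = C_c·H/(1+e₀)·log₁₀(σ'_f/σ'_0) = 0.33×6.3/(1+0.64)×log₁₀(104.74/48.151)
    = 1.2677 × 0.33751 = 0.4279 m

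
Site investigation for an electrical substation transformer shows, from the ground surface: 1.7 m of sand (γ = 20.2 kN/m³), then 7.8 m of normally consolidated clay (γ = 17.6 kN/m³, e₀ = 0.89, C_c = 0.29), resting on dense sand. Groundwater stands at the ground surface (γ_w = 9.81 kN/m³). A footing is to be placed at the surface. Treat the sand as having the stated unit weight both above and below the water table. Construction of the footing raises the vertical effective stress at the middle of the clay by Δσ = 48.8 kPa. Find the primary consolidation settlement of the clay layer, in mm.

S_c ≈ 364 mm

Mid-depth of clay below the ground surface: z = 1.7 + 7.8/2 = 5.6 m.
Total vertical stress at mid-clay: σ_v = 20.2×1.7 + 17.6×3.9 = 102.98 kPa.
Pore pressure: u = 9.81×(5.6 − 0) = 54.936 kPa.
Initial effective stress: σ'_0 = σ_v − u = 102.98 − 54.936 = 48.044 kPa.
Final effective stress: σ'_f = σ'_0 + Δσ = 48.044 + 48.8 = 96.844 kPa.
Normally consolidated clay, so the full stress increment lies on the virgin compression line:
S_c = C_c·H/(1+e₀)·log₁₀(σ'_f/σ'_0) = 0.29×7.8/(1+0.89)×log₁₀(96.844/48.044)
    = 1.1968 × 0.30443 = 0.3643 m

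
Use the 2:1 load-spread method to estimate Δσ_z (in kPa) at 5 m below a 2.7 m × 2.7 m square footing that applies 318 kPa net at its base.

By the 2:1 method the load spreads at 1 horizontal : 2 vertical, so at depth z the loaded area has grown by z in each plan dimension:
Δσ = qBL/((B+z)(L+z)) = 318×2.7×2.7/((2.7+5)(2.7+5)) = 39.1 kPa

Δσ_z ≈ 39.1 kPa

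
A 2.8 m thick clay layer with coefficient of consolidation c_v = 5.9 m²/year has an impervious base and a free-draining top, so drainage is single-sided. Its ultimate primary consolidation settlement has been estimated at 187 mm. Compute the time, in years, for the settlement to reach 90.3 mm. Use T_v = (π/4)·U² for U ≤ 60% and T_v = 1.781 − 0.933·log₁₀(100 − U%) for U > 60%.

t ≈ 0.243 years

Drainage path length: H_d = H = 2.8 m (single drainage).
U = S(t)/S_ult = 90.3/187 = 0.4829.
U ≤ 60%: T_v = (π/4)·U² = (π/4)×0.48289² = 0.18314.
t = T_v·H_d²/c_v = 0.18314×2.8²/5.9 = 0.2434 years.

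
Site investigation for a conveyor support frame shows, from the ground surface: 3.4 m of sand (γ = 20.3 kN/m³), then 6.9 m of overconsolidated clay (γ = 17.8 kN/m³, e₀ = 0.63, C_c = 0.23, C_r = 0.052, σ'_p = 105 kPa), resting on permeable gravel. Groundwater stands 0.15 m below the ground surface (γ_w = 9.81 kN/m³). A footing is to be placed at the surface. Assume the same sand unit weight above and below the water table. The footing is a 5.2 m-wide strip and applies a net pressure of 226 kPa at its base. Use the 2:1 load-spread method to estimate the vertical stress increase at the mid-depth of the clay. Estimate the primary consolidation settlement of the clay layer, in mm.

S_c ≈ 230 mm

Mid-depth of clay below the ground surface: z = 3.4 + 6.9/2 = 6.85 m.
Total vertical stress at mid-clay: σ_v = 20.3×3.4 + 17.8×3.45 = 130.43 kPa.
Pore pressure: u = 9.81×(6.85 − 0.15) = 65.727 kPa.
Initial effective stress: σ'_0 = σ_v − u = 130.43 − 65.727 = 64.703 kPa.
Stress increase at mid-clay by the 2:1 spreading method:
Δσ = qB/(B+z) = 226×5.2/(5.2+6.85) = 97.527 kPa
Final effective stress: σ'_f = 64.703 + 97.527 = 162.23 kPa.
σ'_f = 162.23 > σ'_p = 105 kPa, so the stress path crosses the preconsolidation pressure — recompression up to σ'_p, then virgin compression beyond:
S_c = H/(1+e₀)·[C_r·log₁₀(σ'_p/σ'_0) + C_c·log₁₀(σ'_f/σ'_p)]
    = 6.9/1.63 × [0.052×log₁₀(105/64.703) + 0.23×log₁₀(162.23/105)]
    = 4.2331 × [0.010934 + 0.043457] = 0.2302 m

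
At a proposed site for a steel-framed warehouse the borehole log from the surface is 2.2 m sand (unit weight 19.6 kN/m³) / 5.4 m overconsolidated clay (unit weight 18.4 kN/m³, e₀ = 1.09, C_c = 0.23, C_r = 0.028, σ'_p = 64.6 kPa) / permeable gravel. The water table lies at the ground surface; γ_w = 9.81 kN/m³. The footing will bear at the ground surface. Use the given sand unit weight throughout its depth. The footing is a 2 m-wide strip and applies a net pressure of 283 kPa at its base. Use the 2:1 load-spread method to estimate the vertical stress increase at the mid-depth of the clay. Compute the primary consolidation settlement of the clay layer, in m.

Mid-depth of clay below the ground surface: z = 2.2 + 5.4/2 = 4.9 m.
Total vertical stress at mid-clay: σ_v = 19.6×2.2 + 18.4×2.7 = 92.8 kPa.
Pore pressure: u = 9.81×(4.9 − 0) = 48.069 kPa.
Initial effective stress: σ'_0 = σ_v − u = 92.8 − 48.069 = 44.731 kPa.
Stress increase at mid-clay by the 2:1 spreading method:
Δσ = qB/(B+z) = 283×2/(2+4.9) = 82.029 kPa
Final effective stress: σ'_f = 44.731 + 82.029 = 126.76 kPa.
σ'_f = 126.76 > σ'_p = 64.6 kPa, so the stress path crosses the preconsolidation pressure — recompression up to σ'_p, then virgin compression beyond:
S_c = H/(1+e₀)·[C_r·log₁₀(σ'_p/σ'_0) + C_c·log₁₀(σ'_f/σ'_p)]
    = 5.4/2.09 × [0.028×log₁₀(64.6/44.731) + 0.23×log₁₀(126.76/64.6)]
    = 2.5837 × [0.0044695 + 0.067332] = 0.1855 m

S_c ≈ 0.186 m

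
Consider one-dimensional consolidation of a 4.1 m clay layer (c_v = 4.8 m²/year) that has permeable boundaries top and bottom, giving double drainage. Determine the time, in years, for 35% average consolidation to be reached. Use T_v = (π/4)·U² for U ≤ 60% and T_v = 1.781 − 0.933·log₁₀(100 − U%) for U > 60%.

t ≈ 0.0842 years

Drainage path length: H_d = H/2 = 2.05 m (double drainage).
U ≤ 60%: T_v = (π/4)·U² = (π/4)×0.35² = 0.096211.
t = T_v·H_d²/c_v = 0.096211×2.05²/4.8 = 0.08423 years.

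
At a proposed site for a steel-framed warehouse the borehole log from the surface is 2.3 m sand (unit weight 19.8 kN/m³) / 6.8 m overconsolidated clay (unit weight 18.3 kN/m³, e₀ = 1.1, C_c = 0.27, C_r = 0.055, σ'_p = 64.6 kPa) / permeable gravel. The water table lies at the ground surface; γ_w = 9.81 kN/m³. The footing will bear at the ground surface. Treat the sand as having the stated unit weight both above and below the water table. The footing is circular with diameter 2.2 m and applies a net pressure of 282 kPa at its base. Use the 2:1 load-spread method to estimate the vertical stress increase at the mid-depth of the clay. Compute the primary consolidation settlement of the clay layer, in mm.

S_c ≈ 67.1 mm

Mid-depth of clay below the ground surface: z = 2.3 + 6.8/2 = 5.7 m.
Total vertical stress at mid-clay: σ_v = 19.8×2.3 + 18.3×3.4 = 107.76 kPa.
Pore pressure: u = 9.81×(5.7 − 0) = 55.917 kPa.
Initial effective stress: σ'_0 = σ_v − u = 107.76 − 55.917 = 51.843 kPa.
Stress increase at mid-clay by the 2:1 spreading method:
Δσ ≈ qD²/(D+z)² = 282×2.2²/(2.2+5.7)² = 21.87 kPa
Final effective stress: σ'_f = 51.843 + 21.87 = 73.713 kPa.
σ'_f = 73.713 > σ'_p = 64.6 kPa, so the stress path crosses the preconsolidation pressure — recompression up to σ'_p, then virgin compression beyond:
S_c = H/(1+e₀)·[C_r·log₁₀(σ'_p/σ'_0) + C_c·log₁₀(σ'_f/σ'_p)]
    = 6.8/2.1 × [0.055×log₁₀(64.6/51.843) + 0.27×log₁₀(73.713/64.6)]
    = 3.2381 × [0.0052548 + 0.015474] = 0.06712 m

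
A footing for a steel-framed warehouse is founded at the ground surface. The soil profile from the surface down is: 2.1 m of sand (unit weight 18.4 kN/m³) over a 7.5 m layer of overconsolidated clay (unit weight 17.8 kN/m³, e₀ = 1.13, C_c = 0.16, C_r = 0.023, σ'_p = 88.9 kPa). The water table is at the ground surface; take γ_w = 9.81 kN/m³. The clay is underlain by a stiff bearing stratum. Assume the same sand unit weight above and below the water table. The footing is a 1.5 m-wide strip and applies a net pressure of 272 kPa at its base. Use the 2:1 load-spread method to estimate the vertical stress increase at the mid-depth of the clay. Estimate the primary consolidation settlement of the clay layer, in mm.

S_c ≈ 58.9 mm

Mid-depth of clay below the ground surface: z = 2.1 + 7.5/2 = 5.85 m.
Total vertical stress at mid-clay: σ_v = 18.4×2.1 + 17.8×3.75 = 105.39 kPa.
Pore pressure: u = 9.81×(5.85 − 0) = 57.389 kPa.
Initial effective stress: σ'_0 = σ_v − u = 105.39 − 57.389 = 48.001 kPa.
Stress increase at mid-clay by the 2:1 spreading method:
Δσ = qB/(B+z) = 272×1.5/(1.5+5.85) = 55.51 kPa
Final effective stress: σ'_f = 48.001 + 55.51 = 103.51 kPa.
σ'_f = 103.51 > σ'_p = 88.9 kPa, so the stress path crosses the preconsolidation pressure — recompression up to σ'_p, then virgin compression beyond:
S_c = H/(1+e₀)·[C_r·log₁₀(σ'_p/σ'_0) + C_c·log₁₀(σ'_f/σ'_p)]
    = 7.5/2.13 × [0.023×log₁₀(88.9/48.001) + 0.16×log₁₀(103.51/88.9)]
    = 3.5211 × [0.006156 + 0.010573] = 0.0589 m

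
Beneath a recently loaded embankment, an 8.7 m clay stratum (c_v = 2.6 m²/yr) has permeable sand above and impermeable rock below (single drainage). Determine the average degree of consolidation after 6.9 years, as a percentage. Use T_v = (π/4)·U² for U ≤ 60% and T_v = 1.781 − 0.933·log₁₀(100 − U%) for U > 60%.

U ≈ 54.9 %

Drainage path length: H_d = H = 8.7 m (single drainage).
T_v = c_v·t/H_d² = 2.6×6.9/8.7² = 0.23702.
T_v = 0.23702 corresponds to the U ≤ 60% branch:
U = √(4T_v/π) = 0.5493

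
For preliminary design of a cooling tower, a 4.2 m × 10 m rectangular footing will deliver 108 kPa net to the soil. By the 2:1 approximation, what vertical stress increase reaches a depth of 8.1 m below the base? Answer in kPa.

By the 2:1 method the load spreads at 1 horizontal : 2 vertical, so at depth z the loaded area has grown by z in each plan dimension:
Δσ = qBL/((B+z)(L+z)) = 108×4.2×10/((4.2+8.1)(10+8.1)) = 20.375 kPa

Δσ_z ≈ 20.4 kPa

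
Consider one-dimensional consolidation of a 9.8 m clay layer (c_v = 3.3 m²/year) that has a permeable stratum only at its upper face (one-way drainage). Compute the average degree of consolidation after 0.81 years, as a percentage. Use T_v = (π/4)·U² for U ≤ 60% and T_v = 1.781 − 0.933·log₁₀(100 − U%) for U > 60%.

Drainage path length: H_d = H = 9.8 m (single drainage).
T_v = c_v·t/H_d² = 3.3×0.81/9.8² = 0.027832.
T_v = 0.027832 corresponds to the U ≤ 60% branch:
U = √(4T_v/π) = 0.1882

U ≈ 18.8 %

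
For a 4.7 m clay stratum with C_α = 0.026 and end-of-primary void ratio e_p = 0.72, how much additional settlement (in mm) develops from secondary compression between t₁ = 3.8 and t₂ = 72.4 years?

Secondary compression: S_s = C_α·H/(1+e_p)·log₁₀(t₂/t₁)
S_s = 0.026×4.7/(1+0.72)×log₁₀(72.4/3.8)
    = 0.07105 × 1.28 = 0.09094 m

S_s ≈ 90.9 mm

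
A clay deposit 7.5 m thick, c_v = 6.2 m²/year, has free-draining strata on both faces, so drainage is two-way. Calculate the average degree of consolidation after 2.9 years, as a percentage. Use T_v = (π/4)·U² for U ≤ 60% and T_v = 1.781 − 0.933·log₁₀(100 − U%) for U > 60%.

Drainage path length: H_d = H/2 = 3.75 m (double drainage).
T_v = c_v·t/H_d² = 6.2×2.9/3.75² = 1.2786.
T_v = 1.2786 corresponds to the U > 60% branch:
U = 1 − 10^((1.781 − T_v)/0.933)/100 = 0.9654

U ≈ 96.5 %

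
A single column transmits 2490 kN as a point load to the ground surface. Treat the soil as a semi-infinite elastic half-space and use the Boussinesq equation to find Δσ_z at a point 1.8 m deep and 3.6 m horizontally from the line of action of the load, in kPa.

Δσ_z ≈ 6.56 kPa

Boussinesq vertical stress below a point load on an elastic half-space:
Δσ_z = 3P/(2πz²) · [1 + (r/z)²]^(−5/2)
r/z = 3.6/1.8 = 2; [1+(r/z)²]^(−5/2) = 0.017889.
Δσ_z = 3×2490/(2π×1.8²) × 0.017889 = 366.94 × 0.017889 = 6.564 kPa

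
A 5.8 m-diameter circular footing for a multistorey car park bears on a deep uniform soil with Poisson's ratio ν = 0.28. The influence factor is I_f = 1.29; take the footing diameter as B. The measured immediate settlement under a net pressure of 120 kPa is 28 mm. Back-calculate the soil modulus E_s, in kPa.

E_s ≈ 29600 kPa

S_e = q·B·(1−ν²)/E_s · I_f  ⇒  E_s = q·B·(1−ν²)·I_f / S_e.
E_s = 120 × 5.8 × 0.9216 × 1.29 / 0.028 = 29550 kPa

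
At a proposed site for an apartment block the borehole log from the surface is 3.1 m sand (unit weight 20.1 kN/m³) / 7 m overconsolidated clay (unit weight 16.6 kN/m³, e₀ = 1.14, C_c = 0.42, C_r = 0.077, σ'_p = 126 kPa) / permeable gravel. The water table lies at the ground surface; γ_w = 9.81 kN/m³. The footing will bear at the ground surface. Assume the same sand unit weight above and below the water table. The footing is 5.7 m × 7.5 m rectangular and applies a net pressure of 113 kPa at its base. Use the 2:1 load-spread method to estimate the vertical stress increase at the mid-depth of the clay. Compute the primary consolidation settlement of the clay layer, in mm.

Mid-depth of clay below the ground surface: z = 3.1 + 7/2 = 6.6 m.
Total vertical stress at mid-clay: σ_v = 20.1×3.1 + 16.6×3.5 = 120.41 kPa.
Pore pressure: u = 9.81×(6.6 − 0) = 64.746 kPa.
Initial effective stress: σ'_0 = σ_v − u = 120.41 − 64.746 = 55.664 kPa.
Stress increase at mid-clay by the 2:1 spreading method:
Δσ = qBL/((B+z)(L+z)) = 113×5.7×7.5/((5.7+6.6)(7.5+6.6)) = 27.854 kPa
Final effective stress: σ'_f = 55.664 + 27.854 = 83.518 kPa.
σ'_f = 83.518 ≤ σ'_p = 126 kPa, so the clay remains overconsolidated and only the recompression index applies:
S_c = C_r·H/(1+e₀)·log₁₀(σ'_f/σ'_0) = 0.077×7/2.14×log₁₀(83.518/55.664)
    = 0.25187 × 0.17621 = 0.04438 m

S_c ≈ 44.4 mm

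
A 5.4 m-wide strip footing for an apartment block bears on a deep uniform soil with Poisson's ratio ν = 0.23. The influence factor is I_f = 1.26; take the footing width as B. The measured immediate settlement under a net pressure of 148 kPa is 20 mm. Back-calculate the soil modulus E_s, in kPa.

E_s ≈ 47700 kPa

S_e = q·B·(1−ν²)/E_s · I_f  ⇒  E_s = q·B·(1−ν²)·I_f / S_e.
E_s = 148 × 5.4 × 0.9471 × 1.26 / 0.02 = 47690 kPa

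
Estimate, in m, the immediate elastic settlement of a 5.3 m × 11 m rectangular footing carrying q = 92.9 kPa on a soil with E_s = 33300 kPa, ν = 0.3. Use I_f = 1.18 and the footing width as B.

S_e ≈ 0.0159 m

Immediate (elastic) settlement: S_e = q·B·(1−ν²)/E_s · I_f.
S_e = 92.9 × 5.3 × (1 − 0.3²) / 33300 × 1.18
    = 92.9 × 5.3 × 0.91 / 33300 × 1.18
    = 0.01588 m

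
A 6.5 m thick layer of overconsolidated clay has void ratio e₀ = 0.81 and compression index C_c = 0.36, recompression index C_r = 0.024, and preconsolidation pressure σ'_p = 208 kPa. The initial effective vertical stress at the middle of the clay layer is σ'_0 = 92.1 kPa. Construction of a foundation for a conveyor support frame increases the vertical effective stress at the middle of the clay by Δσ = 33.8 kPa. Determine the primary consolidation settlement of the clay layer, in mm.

S_c ≈ 11.7 mm

Final effective stress: σ'_f = 92.1 + 33.8 = 125.9 kPa.
σ'_f = 125.9 ≤ σ'_p = 208 kPa, so the clay remains overconsolidated and only the recompression index applies:
S_c = C_r·H/(1+e₀)·log₁₀(σ'_f/σ'_0) = 0.024×6.5/1.81×log₁₀(125.9/92.1)
    = 0.086189 × 0.13577 = 0.0117 m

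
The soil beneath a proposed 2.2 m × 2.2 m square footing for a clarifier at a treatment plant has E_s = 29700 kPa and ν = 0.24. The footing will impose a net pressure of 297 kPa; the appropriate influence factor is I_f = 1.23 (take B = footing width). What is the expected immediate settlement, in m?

S_e ≈ 0.0255 m

Immediate (elastic) settlement: S_e = q·B·(1−ν²)/E_s · I_f.
S_e = 297 × 2.2 × (1 − 0.24²) / 29700 × 1.23
    = 297 × 2.2 × 0.9424 / 29700 × 1.23
    = 0.0255 m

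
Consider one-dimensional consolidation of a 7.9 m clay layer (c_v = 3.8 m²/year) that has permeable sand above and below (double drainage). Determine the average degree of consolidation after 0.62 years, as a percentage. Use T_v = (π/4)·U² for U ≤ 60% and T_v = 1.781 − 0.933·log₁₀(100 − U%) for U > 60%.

U ≈ 43.8 %

Drainage path length: H_d = H/2 = 3.95 m (double drainage).
T_v = c_v·t/H_d² = 3.8×0.62/3.95² = 0.151.
T_v = 0.151 corresponds to the U ≤ 60% branch:
U = √(4T_v/π) = 0.4385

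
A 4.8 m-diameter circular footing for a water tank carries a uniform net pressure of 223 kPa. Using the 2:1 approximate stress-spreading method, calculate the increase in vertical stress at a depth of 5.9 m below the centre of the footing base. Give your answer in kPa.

By the 2:1 method the load spreads at 1 horizontal : 2 vertical, so at depth z the loaded area has grown by z in each plan dimension:
Δσ ≈ qD²/(D+z)² = 223×4.8²/(4.8+5.9)² = 44.877 kPa

Δσ_z ≈ 44.9 kPa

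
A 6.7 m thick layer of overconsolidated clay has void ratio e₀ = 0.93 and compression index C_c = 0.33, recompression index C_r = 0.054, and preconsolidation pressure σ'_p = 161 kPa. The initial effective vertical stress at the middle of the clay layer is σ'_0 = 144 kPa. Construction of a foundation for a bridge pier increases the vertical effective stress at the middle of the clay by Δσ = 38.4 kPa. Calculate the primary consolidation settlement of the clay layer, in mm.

Final effective stress: σ'_f = 144 + 38.4 = 182.4 kPa.
σ'_f = 182.4 > σ'_p = 161 kPa, so the stress path crosses the preconsolidation pressure — recompression up to σ'_p, then virgin compression beyond:
S_c = H/(1+e₀)·[C_r·log₁₀(σ'_p/σ'_0) + C_c·log₁₀(σ'_f/σ'_p)]
    = 6.7/1.93 × [0.054×log₁₀(161/144) + 0.33×log₁₀(182.4/161)]
    = 3.4715 × [0.002617 + 0.017886] = 0.07118 m

S_c ≈ 71.2 mm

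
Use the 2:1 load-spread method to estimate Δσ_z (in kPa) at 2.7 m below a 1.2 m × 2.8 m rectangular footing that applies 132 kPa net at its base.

Δσ_z ≈ 20.7 kPa

By the 2:1 method the load spreads at 1 horizontal : 2 vertical, so at depth z the loaded area has grown by z in each plan dimension:
Δσ = qBL/((B+z)(L+z)) = 132×1.2×2.8/((1.2+2.7)(2.8+2.7)) = 20.677 kPa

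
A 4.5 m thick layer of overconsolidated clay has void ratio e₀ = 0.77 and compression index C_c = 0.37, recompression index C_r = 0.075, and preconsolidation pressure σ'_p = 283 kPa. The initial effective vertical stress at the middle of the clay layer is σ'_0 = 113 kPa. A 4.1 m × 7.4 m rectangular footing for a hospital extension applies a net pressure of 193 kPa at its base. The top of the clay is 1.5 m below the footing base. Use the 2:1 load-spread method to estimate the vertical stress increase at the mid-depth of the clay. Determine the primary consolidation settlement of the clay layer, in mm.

Mid-depth of clay below the footing base: z = 1.5 + 4.5/2 = 3.75 m.
Stress increase at mid-clay by the 2:1 spreading method:
Δσ = qBL/((B+z)(L+z)) = 193×4.1×7.4/((4.1+3.75)(7.4+3.75)) = 66.9 kPa
Final effective stress: σ'_f = 113 + 66.9 = 179.9 kPa.
σ'_f = 179.9 ≤ σ'_p = 283 kPa, so the clay remains overconsolidated and only the recompression index applies:
S_c = C_r·H/(1+e₀)·log₁₀(σ'_f/σ'_0) = 0.075×4.5/1.77×log₁₀(179.9/113)
    = 0.19068 × 0.20195 = 0.03851 m

S_c ≈ 38.5 mm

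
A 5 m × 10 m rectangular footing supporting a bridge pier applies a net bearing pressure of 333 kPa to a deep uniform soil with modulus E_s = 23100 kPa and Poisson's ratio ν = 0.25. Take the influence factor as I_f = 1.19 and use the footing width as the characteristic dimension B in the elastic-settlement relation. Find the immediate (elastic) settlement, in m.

S_e ≈ 0.0804 m

Immediate (elastic) settlement: S_e = q·B·(1−ν²)/E_s · I_f.
S_e = 333 × 5 × (1 − 0.25²) / 23100 × 1.19
    = 333 × 5 × 0.9375 / 23100 × 1.19
    = 0.08041 m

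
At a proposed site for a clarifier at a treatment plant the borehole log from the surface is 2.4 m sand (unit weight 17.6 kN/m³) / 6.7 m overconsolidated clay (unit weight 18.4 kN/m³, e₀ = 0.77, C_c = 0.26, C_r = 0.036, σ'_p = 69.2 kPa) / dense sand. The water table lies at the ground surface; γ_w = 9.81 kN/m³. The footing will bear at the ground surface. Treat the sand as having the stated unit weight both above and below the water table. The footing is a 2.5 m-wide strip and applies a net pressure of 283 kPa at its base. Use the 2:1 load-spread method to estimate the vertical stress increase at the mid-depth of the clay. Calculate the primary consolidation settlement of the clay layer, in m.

Mid-depth of clay below the ground surface: z = 2.4 + 6.7/2 = 5.75 m.
Total vertical stress at mid-clay: σ_v = 17.6×2.4 + 18.4×3.35 = 103.88 kPa.
Pore pressure: u = 9.81×(5.75 − 0) = 56.408 kPa.
Initial effective stress: σ'_0 = σ_v − u = 103.88 − 56.408 = 47.472 kPa.
Stress increase at mid-clay by the 2:1 spreading method:
Δσ = qB/(B+z) = 283×2.5/(2.5+5.75) = 85.758 kPa
Final effective stress: σ'_f = 47.472 + 85.758 = 133.23 kPa.
σ'_f = 133.23 > σ'_p = 69.2 kPa, so the stress path crosses the preconsolidation pressure — recompression up to σ'_p, then virgin compression beyond:
S_c = H/(1+e₀)·[C_r·log₁₀(σ'_p/σ'_0) + C_c·log₁₀(σ'_f/σ'_p)]
    = 6.7/1.77 × [0.036×log₁₀(69.2/47.472) + 0.26×log₁₀(133.23/69.2)]
    = 3.7853 × [0.0058921 + 0.073969] = 0.3023 m

S_c ≈ 0.302 m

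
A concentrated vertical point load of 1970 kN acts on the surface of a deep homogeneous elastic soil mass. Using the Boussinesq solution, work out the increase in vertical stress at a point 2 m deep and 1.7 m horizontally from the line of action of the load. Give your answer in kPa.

Boussinesq vertical stress below a point load on an elastic half-space:
Δσ_z = 3P/(2πz²) · [1 + (r/z)²]^(−5/2)
r/z = 1.7/2 = 0.85; [1+(r/z)²]^(−5/2) = 0.2568.
Δσ_z = 3×1970/(2π×2²) × 0.2568 = 235.15 × 0.2568 = 60.39 kPa

Δσ_z ≈ 60.4 kPa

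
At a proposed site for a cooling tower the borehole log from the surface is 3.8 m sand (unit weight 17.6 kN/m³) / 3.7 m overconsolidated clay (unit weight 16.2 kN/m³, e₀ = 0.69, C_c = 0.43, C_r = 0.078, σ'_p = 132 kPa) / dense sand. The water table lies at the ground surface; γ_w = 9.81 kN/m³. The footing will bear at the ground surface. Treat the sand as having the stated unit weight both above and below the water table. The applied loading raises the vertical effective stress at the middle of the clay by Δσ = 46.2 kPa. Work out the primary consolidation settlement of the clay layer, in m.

Mid-depth of clay below the ground surface: z = 3.8 + 3.7/2 = 5.65 m.
Total vertical stress at mid-clay: σ_v = 17.6×3.8 + 16.2×1.85 = 96.85 kPa.
Pore pressure: u = 9.81×(5.65 − 0) = 55.427 kPa.
Initial effective stress: σ'_0 = σ_v − u = 96.85 − 55.427 = 41.423 kPa.
Final effective stress: σ'_f = 41.423 + 46.2 = 87.623 kPa.
σ'_f = 87.623 ≤ σ'_p = 132 kPa, so the clay remains overconsolidated and only the recompression index applies:
S_c = C_r·H/(1+e₀)·log₁₀(σ'_f/σ'_0) = 0.078×3.7/1.69×log₁₀(87.623/41.423)
    = 0.17077 × 0.32538 = 0.05556 m

S_c ≈ 0.0556 m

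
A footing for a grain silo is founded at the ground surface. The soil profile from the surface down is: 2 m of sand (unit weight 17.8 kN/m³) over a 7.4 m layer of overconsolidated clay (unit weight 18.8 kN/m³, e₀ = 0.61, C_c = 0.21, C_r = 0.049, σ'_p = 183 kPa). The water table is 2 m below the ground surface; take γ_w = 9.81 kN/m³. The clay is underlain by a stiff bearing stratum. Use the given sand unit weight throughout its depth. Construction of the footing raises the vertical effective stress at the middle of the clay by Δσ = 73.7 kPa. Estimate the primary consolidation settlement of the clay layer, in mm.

S_c ≈ 71.2 mm

Mid-depth of clay below the ground surface: z = 2 + 7.4/2 = 5.7 m.
Total vertical stress at mid-clay: σ_v = 17.8×2 + 18.8×3.7 = 105.16 kPa.
Pore pressure: u = 9.81×(5.7 − 2) = 36.297 kPa.
Initial effective stress: σ'_0 = σ_v − u = 105.16 − 36.297 = 68.863 kPa.
Final effective stress: σ'_f = 68.863 + 73.7 = 142.56 kPa.
σ'_f = 142.56 ≤ σ'_p = 183 kPa, so the clay remains overconsolidated and only the recompression index applies:
S_c = C_r·H/(1+e₀)·log₁₀(σ'_f/σ'_0) = 0.049×7.4/1.61×log₁₀(142.56/68.863)
    = 0.22522 × 0.31601 = 0.07117 m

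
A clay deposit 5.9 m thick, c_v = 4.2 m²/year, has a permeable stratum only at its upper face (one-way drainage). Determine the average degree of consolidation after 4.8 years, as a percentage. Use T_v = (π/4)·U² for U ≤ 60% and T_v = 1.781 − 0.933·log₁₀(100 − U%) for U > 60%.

Drainage path length: H_d = H = 5.9 m (single drainage).
T_v = c_v·t/H_d² = 4.2×4.8/5.9² = 0.57914.
T_v = 0.57914 corresponds to the U > 60% branch:
U = 1 − 10^((1.781 − T_v)/0.933)/100 = 0.8058

U ≈ 80.6 %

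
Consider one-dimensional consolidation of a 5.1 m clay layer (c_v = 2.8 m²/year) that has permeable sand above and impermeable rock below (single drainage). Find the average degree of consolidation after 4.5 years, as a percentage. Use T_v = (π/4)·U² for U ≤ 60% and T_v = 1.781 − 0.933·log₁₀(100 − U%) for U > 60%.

Drainage path length: H_d = H = 5.1 m (single drainage).
T_v = c_v·t/H_d² = 2.8×4.5/5.1² = 0.48443.
T_v = 0.48443 corresponds to the U > 60% branch:
U = 1 − 10^((1.781 − T_v)/0.933)/100 = 0.7547

U ≈ 75.5 %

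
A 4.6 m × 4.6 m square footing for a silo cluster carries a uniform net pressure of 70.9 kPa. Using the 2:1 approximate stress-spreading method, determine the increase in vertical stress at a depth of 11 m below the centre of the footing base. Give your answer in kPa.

Δσ_z ≈ 6.16 kPa

By the 2:1 method the load spreads at 1 horizontal : 2 vertical, so at depth z the loaded area has grown by z in each plan dimension:
Δσ = qBL/((B+z)(L+z)) = 70.9×4.6×4.6/((4.6+11)(4.6+11)) = 6.1647 kPa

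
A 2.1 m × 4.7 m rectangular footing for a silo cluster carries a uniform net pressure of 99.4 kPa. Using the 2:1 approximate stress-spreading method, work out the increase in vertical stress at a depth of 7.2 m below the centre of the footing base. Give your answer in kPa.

By the 2:1 method the load spreads at 1 horizontal : 2 vertical, so at depth z the loaded area has grown by z in each plan dimension:
Δσ = qBL/((B+z)(L+z)) = 99.4×2.1×4.7/((2.1+7.2)(4.7+7.2)) = 8.8649 kPa

Δσ_z ≈ 8.86 kPa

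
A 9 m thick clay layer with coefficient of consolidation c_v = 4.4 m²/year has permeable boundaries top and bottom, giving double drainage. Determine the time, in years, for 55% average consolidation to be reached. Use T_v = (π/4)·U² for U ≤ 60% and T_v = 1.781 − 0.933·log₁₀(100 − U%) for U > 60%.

Drainage path length: H_d = H/2 = 4.5 m (double drainage).
U ≤ 60%: T_v = (π/4)·U² = (π/4)×0.55² = 0.23758.
t = T_v·H_d²/c_v = 0.23758×4.5²/4.4 = 1.093 years.

t ≈ 1.09 years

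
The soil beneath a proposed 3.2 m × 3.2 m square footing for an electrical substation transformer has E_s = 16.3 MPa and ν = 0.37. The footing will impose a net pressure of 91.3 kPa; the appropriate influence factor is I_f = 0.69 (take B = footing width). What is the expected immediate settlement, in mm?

Immediate (elastic) settlement: S_e = q·B·(1−ν²)/E_s · I_f.
E_s = 16.3 MPa = 16300 kPa.
S_e = 91.3 × 3.2 × (1 − 0.37²) / 16300 × 0.69
    = 91.3 × 3.2 × 0.8631 / 16300 × 0.69
    = 0.01067 m = 10.67 mm

S_e ≈ 10.7 mm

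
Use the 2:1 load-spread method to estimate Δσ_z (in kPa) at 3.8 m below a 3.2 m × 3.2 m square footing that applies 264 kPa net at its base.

Δσ_z ≈ 55.2 kPa

By the 2:1 method the load spreads at 1 horizontal : 2 vertical, so at depth z the loaded area has grown by z in each plan dimension:
Δσ = qBL/((B+z)(L+z)) = 264×3.2×3.2/((3.2+3.8)(3.2+3.8)) = 55.171 kPa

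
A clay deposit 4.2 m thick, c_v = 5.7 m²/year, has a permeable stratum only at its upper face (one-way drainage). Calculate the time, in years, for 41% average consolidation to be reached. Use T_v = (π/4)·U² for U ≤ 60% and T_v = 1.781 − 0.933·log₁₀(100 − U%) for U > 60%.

t ≈ 0.409 years

Drainage path length: H_d = H = 4.2 m (single drainage).
U ≤ 60%: T_v = (π/4)·U² = (π/4)×0.41² = 0.13203.
t = T_v·H_d²/c_v = 0.13203×4.2²/5.7 = 0.4086 years.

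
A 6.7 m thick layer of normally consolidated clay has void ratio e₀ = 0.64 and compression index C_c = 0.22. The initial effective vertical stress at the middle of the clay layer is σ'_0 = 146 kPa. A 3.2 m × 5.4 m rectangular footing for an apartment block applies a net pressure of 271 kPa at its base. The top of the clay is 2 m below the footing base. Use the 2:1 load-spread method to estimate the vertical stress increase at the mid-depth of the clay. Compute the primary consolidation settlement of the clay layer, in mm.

S_c ≈ 117 mm

Mid-depth of clay below the footing base: z = 2 + 6.7/2 = 5.35 m.
Stress increase at mid-clay by the 2:1 spreading method:
Δσ = qBL/((B+z)(L+z)) = 271×3.2×5.4/((3.2+5.35)(5.4+5.35)) = 50.949 kPa
Final effective stress: σ'_f = σ'_0 + Δσ = 146 + 50.949 = 196.95 kPa.
Normally consolidated clay, so the full stress increment lies on the virgin compression line:
S_c = C_c·H/(1+e₀)·log₁₀(σ'_f/σ'_0) = 0.22×6.7/(1+0.64)×log₁₀(196.95/146)
    = 0.89878 × 0.13 = 0.1168 m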